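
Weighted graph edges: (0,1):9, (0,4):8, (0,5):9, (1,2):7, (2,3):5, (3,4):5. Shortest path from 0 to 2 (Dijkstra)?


Dijkstra from 0:
Distances: {0: 0, 1: 9, 2: 16, 3: 13, 4: 8, 5: 9}
Shortest distance to 2 = 16, path = [0, 1, 2]


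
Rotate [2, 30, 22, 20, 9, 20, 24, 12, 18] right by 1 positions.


Right rotate by 1: [18, 2, 30, 22, 20, 9, 20, 24, 12]


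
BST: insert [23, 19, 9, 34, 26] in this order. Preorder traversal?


Root = 23; build tree by BST insertion.
Preorder traversal: [23, 19, 9, 34, 26]


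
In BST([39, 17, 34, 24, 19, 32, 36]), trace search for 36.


BST root = 39
Search for 36: compare at each node
Path: [39, 17, 34, 36]


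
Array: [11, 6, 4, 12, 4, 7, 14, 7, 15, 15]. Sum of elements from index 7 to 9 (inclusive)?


Prefix sums: [0, 11, 17, 21, 33, 37, 44, 58, 65, 80, 95]
Sum[7..9] = prefix[10] - prefix[7] = 95 - 58 = 37


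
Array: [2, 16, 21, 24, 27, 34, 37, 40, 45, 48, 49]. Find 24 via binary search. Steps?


Search for 24:
[0,10] mid=5 arr[5]=34
[0,4] mid=2 arr[2]=21
[3,4] mid=3 arr[3]=24
Total: 3 comparisons


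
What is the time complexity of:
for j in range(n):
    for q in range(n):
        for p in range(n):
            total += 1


Per nesting level: O(n) * O(n) * O(n) = O(n^3)
Complexity: O(n^3)


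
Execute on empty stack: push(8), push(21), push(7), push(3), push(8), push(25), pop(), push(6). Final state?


push(8) -> [8]
push(21) -> [8, 21]
push(7) -> [8, 21, 7]
push(3) -> [8, 21, 7, 3]
push(8) -> [8, 21, 7, 3, 8]
push(25) -> [8, 21, 7, 3, 8, 25]
pop() returns 25 -> [8, 21, 7, 3, 8]
push(6) -> [8, 21, 7, 3, 8, 6]
Final stack (bottom to top): [8, 21, 7, 3, 8, 6]


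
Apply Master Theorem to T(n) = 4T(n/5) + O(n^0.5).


a=4, b=5, c=0.5. log_5(4)=0.861 > c=0.5. Case 1: O(n^log_b(a)) = O(n^0.861)
Complexity: O(n^0.861)


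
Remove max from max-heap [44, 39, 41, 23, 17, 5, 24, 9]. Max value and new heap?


Max = 44
Replace root with last, heapify down
Resulting heap: [41, 39, 24, 23, 17, 5, 9]


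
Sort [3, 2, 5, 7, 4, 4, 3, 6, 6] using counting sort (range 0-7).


Count array: [0, 0, 1, 2, 2, 1, 2, 1]
Reconstruct: [2, 3, 3, 4, 4, 5, 6, 6, 7]


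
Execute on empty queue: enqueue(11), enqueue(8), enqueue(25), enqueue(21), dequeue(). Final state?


enqueue(11) -> [11]
enqueue(8) -> [11, 8]
enqueue(25) -> [11, 8, 25]
enqueue(21) -> [11, 8, 25, 21]
dequeue() returns 11 -> [8, 25, 21]
Final queue (front to back): [8, 25, 21]


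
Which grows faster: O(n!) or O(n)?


linear grows slower than factorial
O(n) is asymptotically smaller; O(n!) grows faster


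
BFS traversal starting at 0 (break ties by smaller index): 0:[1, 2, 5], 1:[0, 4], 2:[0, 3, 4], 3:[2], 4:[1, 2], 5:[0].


BFS queue: start with [0]
Visit order: [0, 1, 2, 5, 4, 3]


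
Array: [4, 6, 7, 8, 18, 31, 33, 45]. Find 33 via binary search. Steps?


Search for 33:
[0,7] mid=3 arr[3]=8
[4,7] mid=5 arr[5]=31
[6,7] mid=6 arr[6]=33
Total: 3 comparisons


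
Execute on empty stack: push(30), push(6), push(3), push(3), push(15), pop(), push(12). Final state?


push(30) -> [30]
push(6) -> [30, 6]
push(3) -> [30, 6, 3]
push(3) -> [30, 6, 3, 3]
push(15) -> [30, 6, 3, 3, 15]
pop() returns 15 -> [30, 6, 3, 3]
push(12) -> [30, 6, 3, 3, 12]
Final stack (bottom to top): [30, 6, 3, 3, 12]


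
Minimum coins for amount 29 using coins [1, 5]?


dp[0]=0; dp[i]=1+min(dp[i-c] for c in coins)
...dp[24]=8, dp[25]=5, dp[26]=6, dp[27]=7, dp[28]=8, dp[29]=9
Minimum coins for 29 = 9


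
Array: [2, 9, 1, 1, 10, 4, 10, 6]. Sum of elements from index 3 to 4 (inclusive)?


Prefix sums: [0, 2, 11, 12, 13, 23, 27, 37, 43]
Sum[3..4] = prefix[5] - prefix[3] = 23 - 12 = 11


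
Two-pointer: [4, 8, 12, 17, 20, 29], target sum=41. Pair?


Two pointers: lo=0, hi=5
Found pair: (12, 29) summing to 41


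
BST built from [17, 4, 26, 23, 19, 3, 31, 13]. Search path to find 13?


BST root = 17
Search for 13: compare at each node
Path: [17, 4, 13]


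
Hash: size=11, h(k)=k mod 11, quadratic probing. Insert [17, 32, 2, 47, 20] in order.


Insertions: 17->slot 6; 32->slot 10; 2->slot 2; 47->slot 3; 20->slot 9
Table: [None, None, 2, 47, None, None, 17, None, None, 20, 32]


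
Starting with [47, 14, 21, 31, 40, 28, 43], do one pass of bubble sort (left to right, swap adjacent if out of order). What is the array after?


After one pass: [14, 21, 31, 40, 28, 43, 47]


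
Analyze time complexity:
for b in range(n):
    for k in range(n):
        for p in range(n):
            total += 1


Per nesting level: O(n) * O(n) * O(n) = O(n^3)
Complexity: O(n^3)


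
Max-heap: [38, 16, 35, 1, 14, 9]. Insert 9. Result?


Append 9: [38, 16, 35, 1, 14, 9, 9]
Bubble up: no swaps needed
Result: [38, 16, 35, 1, 14, 9, 9]


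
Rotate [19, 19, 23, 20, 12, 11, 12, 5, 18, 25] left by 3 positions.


Left rotate by 3: [20, 12, 11, 12, 5, 18, 25, 19, 19, 23]


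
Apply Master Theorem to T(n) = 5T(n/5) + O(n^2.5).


a=5, b=5, c=2.5. log_5(5)=1 < c=2.5. Case 3: O(n^c) = O(n^2.500)
Complexity: O(n^2.500)


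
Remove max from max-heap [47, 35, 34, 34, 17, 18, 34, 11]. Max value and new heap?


Max = 47
Replace root with last, heapify down
Resulting heap: [35, 34, 34, 11, 17, 18, 34]


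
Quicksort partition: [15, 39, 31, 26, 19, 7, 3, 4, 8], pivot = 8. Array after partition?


Elements <= 8 go left of pivot.
Result: [7, 3, 4, 8, 19, 15, 39, 31, 26], pivot at index 3


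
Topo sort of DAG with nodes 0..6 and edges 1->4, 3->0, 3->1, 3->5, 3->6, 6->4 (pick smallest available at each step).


Kahn's algorithm, process smallest node first
Order: [2, 3, 0, 1, 5, 6, 4]


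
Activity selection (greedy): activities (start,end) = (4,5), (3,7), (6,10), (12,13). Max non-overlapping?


Greedy: pick earliest-ending, then skip overlaps.
Selected (3 activities): [(4, 5), (6, 10), (12, 13)]


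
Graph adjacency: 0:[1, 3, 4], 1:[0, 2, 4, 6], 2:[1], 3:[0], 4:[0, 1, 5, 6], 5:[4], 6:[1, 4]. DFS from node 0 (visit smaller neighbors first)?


DFS stack-based: start with [0]
Visit order: [0, 1, 2, 4, 5, 6, 3]


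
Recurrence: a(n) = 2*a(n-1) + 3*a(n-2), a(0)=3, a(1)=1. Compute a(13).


Build bottom-up:
...a(11)=177145, a(12)=531443, a(13)=2*531443+3*177145=1594321


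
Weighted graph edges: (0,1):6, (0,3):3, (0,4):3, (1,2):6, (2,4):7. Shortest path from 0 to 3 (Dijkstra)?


Dijkstra from 0:
Distances: {0: 0, 1: 6, 2: 10, 3: 3, 4: 3}
Shortest distance to 3 = 3, path = [0, 3]


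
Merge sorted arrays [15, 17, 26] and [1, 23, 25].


Compare heads, take smaller each step.
Merged: [1, 15, 17, 23, 25, 26]


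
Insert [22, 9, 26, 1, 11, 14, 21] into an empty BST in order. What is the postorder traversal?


Root = 22; build tree by BST insertion.
Postorder traversal: [1, 21, 14, 11, 9, 26, 22]


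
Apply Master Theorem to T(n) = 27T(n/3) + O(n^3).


a=27, b=3, c=3. log_3(27)=3 = c=3. Case 2: O(n^c log n) = O(n^3 log n)
Complexity: O(n^3 log n)


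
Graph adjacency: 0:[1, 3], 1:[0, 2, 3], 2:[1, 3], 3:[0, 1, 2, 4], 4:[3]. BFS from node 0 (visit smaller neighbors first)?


BFS queue: start with [0]
Visit order: [0, 1, 3, 2, 4]


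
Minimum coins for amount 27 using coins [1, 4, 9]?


dp[0]=0; dp[i]=1+min(dp[i-c] for c in coins)
...dp[22]=3, dp[23]=4, dp[24]=5, dp[25]=5, dp[26]=4, dp[27]=3
Minimum coins for 27 = 3


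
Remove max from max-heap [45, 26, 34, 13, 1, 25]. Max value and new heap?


Max = 45
Replace root with last, heapify down
Resulting heap: [34, 26, 25, 13, 1]


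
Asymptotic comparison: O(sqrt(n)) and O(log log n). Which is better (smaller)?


double-logarithmic grows slower than sublinear
O(log log n) is asymptotically smaller; O(sqrt(n)) grows faster


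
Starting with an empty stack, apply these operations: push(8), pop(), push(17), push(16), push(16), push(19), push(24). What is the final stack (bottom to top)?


push(8) -> [8]
pop() returns 8 -> []
push(17) -> [17]
push(16) -> [17, 16]
push(16) -> [17, 16, 16]
push(19) -> [17, 16, 16, 19]
push(24) -> [17, 16, 16, 19, 24]
Final stack (bottom to top): [17, 16, 16, 19, 24]


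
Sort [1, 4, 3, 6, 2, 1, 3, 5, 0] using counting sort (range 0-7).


Count array: [1, 2, 1, 2, 1, 1, 1, 0]
Reconstruct: [0, 1, 1, 2, 3, 3, 4, 5, 6]


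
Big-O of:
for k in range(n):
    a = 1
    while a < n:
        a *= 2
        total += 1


Per nesting level: O(n) * O(log n) = O(n log n)
Complexity: O(n log n)


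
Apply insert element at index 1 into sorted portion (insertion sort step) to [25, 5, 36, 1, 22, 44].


After one pass: [5, 25, 36, 1, 22, 44]


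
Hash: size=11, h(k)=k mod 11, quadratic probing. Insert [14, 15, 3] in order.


Insertions: 14->slot 3; 15->slot 4; 3->slot 7
Table: [None, None, None, 14, 15, None, None, 3, None, None, None]


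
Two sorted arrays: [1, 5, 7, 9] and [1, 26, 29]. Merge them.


Compare heads, take smaller each step.
Merged: [1, 1, 5, 7, 9, 26, 29]


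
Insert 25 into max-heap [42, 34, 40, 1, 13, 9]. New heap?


Append 25: [42, 34, 40, 1, 13, 9, 25]
Bubble up: no swaps needed
Result: [42, 34, 40, 1, 13, 9, 25]


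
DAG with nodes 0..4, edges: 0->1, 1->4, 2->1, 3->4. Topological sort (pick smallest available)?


Kahn's algorithm, process smallest node first
Order: [0, 2, 1, 3, 4]


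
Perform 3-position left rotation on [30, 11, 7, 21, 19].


Left rotate by 3: [21, 19, 30, 11, 7]


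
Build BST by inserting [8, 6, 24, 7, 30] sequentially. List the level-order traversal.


Root = 8; build tree by BST insertion.
Level-Order traversal: [8, 6, 24, 7, 30]


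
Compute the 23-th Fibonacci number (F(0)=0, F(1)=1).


F(n)=F(n-1)+F(n-2)
...F(21)=10946, F(22)=17711, F(23)=28657


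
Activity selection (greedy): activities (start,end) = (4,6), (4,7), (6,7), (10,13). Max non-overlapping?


Greedy: pick earliest-ending, then skip overlaps.
Selected (3 activities): [(4, 6), (6, 7), (10, 13)]


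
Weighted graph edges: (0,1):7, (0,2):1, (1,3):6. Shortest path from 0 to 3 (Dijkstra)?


Dijkstra from 0:
Distances: {0: 0, 1: 7, 2: 1, 3: 13}
Shortest distance to 3 = 13, path = [0, 1, 3]


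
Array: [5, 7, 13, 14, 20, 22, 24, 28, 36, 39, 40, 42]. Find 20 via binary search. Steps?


Search for 20:
[0,11] mid=5 arr[5]=22
[0,4] mid=2 arr[2]=13
[3,4] mid=3 arr[3]=14
[4,4] mid=4 arr[4]=20
Total: 4 comparisons


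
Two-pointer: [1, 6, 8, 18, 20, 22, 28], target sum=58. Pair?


Two pointers: lo=0, hi=6
No pair sums to 58


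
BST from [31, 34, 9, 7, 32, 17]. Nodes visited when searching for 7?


BST root = 31
Search for 7: compare at each node
Path: [31, 9, 7]


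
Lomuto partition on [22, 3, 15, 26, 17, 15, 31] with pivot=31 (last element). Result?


Elements <= 31 go left of pivot.
Result: [22, 3, 15, 26, 17, 15, 31], pivot at index 6


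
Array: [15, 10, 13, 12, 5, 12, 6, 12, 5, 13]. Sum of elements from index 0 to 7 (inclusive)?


Prefix sums: [0, 15, 25, 38, 50, 55, 67, 73, 85, 90, 103]
Sum[0..7] = prefix[8] - prefix[0] = 85 - 0 = 85


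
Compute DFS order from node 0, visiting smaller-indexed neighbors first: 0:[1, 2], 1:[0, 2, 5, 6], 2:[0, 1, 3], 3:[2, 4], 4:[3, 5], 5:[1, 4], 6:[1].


DFS stack-based: start with [0]
Visit order: [0, 1, 2, 3, 4, 5, 6]


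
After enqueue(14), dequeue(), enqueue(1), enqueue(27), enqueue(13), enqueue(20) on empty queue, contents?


enqueue(14) -> [14]
dequeue() returns 14 -> []
enqueue(1) -> [1]
enqueue(27) -> [1, 27]
enqueue(13) -> [1, 27, 13]
enqueue(20) -> [1, 27, 13, 20]
Final queue (front to back): [1, 27, 13, 20]


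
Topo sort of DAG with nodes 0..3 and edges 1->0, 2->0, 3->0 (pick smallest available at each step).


Kahn's algorithm, process smallest node first
Order: [1, 2, 3, 0]


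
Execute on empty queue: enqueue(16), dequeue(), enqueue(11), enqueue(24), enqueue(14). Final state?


enqueue(16) -> [16]
dequeue() returns 16 -> []
enqueue(11) -> [11]
enqueue(24) -> [11, 24]
enqueue(14) -> [11, 24, 14]
Final queue (front to back): [11, 24, 14]


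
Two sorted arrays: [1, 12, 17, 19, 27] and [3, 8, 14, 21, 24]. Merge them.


Compare heads, take smaller each step.
Merged: [1, 3, 8, 12, 14, 17, 19, 21, 24, 27]


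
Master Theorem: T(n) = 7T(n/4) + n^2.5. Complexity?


a=7, b=4, c=2.5. log_4(7)=1.404 < c=2.5. Case 3: O(n^c) = O(n^2.500)
Complexity: O(n^2.500)


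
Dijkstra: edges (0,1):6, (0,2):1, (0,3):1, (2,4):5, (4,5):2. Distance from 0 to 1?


Dijkstra from 0:
Distances: {0: 0, 1: 6, 2: 1, 3: 1, 4: 6, 5: 8}
Shortest distance to 1 = 6, path = [0, 1]


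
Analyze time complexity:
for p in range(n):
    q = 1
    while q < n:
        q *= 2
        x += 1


Per nesting level: O(n) * O(log n) = O(n log n)
Complexity: O(n log n)


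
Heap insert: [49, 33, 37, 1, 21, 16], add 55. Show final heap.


Append 55: [49, 33, 37, 1, 21, 16, 55]
Bubble up: swap idx 6(55) with idx 2(37); swap idx 2(55) with idx 0(49)
Result: [55, 33, 49, 1, 21, 16, 37]


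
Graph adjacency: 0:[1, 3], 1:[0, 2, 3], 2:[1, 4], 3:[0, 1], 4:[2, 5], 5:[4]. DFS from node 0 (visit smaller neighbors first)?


DFS stack-based: start with [0]
Visit order: [0, 1, 2, 4, 5, 3]


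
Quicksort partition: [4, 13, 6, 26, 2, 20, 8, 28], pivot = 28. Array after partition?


Elements <= 28 go left of pivot.
Result: [4, 13, 6, 26, 2, 20, 8, 28], pivot at index 7


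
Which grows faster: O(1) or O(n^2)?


constant grows slower than quadratic
O(1) is asymptotically smaller; O(n^2) grows faster


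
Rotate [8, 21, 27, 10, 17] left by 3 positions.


Left rotate by 3: [10, 17, 8, 21, 27]


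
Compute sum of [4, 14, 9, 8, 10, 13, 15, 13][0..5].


Prefix sums: [0, 4, 18, 27, 35, 45, 58, 73, 86]
Sum[0..5] = prefix[6] - prefix[0] = 58 - 0 = 58


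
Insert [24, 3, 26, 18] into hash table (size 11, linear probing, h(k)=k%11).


Insertions: 24->slot 2; 3->slot 3; 26->slot 4; 18->slot 7
Table: [None, None, 24, 3, 26, None, None, 18, None, None, None]


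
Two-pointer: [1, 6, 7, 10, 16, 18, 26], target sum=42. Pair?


Two pointers: lo=0, hi=6
Found pair: (16, 26) summing to 42


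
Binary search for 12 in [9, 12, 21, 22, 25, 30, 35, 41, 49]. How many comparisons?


Search for 12:
[0,8] mid=4 arr[4]=25
[0,3] mid=1 arr[1]=12
Total: 2 comparisons


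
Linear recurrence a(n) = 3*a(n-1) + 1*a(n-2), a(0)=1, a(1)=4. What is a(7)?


Build bottom-up:
...a(5)=469, a(6)=1549, a(7)=3*1549+1*469=5116


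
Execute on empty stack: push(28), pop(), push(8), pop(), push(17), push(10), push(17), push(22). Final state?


push(28) -> [28]
pop() returns 28 -> []
push(8) -> [8]
pop() returns 8 -> []
push(17) -> [17]
push(10) -> [17, 10]
push(17) -> [17, 10, 17]
push(22) -> [17, 10, 17, 22]
Final stack (bottom to top): [17, 10, 17, 22]


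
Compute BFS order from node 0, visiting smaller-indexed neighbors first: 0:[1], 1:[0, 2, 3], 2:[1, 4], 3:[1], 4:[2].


BFS queue: start with [0]
Visit order: [0, 1, 2, 3, 4]


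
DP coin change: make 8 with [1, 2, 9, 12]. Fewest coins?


dp[0]=0; dp[i]=1+min(dp[i-c] for c in coins)
...dp[3]=2, dp[4]=2, dp[5]=3, dp[6]=3, dp[7]=4, dp[8]=4
Minimum coins for 8 = 4


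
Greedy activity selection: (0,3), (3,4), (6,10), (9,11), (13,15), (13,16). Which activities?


Greedy: pick earliest-ending, then skip overlaps.
Selected (4 activities): [(0, 3), (3, 4), (6, 10), (13, 15)]


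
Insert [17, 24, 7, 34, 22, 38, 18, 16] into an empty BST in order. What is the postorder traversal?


Root = 17; build tree by BST insertion.
Postorder traversal: [16, 7, 18, 22, 38, 34, 24, 17]


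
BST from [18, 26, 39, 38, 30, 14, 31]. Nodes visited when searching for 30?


BST root = 18
Search for 30: compare at each node
Path: [18, 26, 39, 38, 30]


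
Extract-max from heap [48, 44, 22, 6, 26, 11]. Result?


Max = 48
Replace root with last, heapify down
Resulting heap: [44, 26, 22, 6, 11]


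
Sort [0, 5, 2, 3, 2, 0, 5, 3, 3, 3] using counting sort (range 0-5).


Count array: [2, 0, 2, 4, 0, 2]
Reconstruct: [0, 0, 2, 2, 3, 3, 3, 3, 5, 5]


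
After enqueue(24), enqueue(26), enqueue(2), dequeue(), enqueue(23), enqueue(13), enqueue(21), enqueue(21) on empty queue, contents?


enqueue(24) -> [24]
enqueue(26) -> [24, 26]
enqueue(2) -> [24, 26, 2]
dequeue() returns 24 -> [26, 2]
enqueue(23) -> [26, 2, 23]
enqueue(13) -> [26, 2, 23, 13]
enqueue(21) -> [26, 2, 23, 13, 21]
enqueue(21) -> [26, 2, 23, 13, 21, 21]
Final queue (front to back): [26, 2, 23, 13, 21, 21]


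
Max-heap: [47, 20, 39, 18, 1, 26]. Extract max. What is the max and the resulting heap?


Max = 47
Replace root with last, heapify down
Resulting heap: [39, 20, 26, 18, 1]


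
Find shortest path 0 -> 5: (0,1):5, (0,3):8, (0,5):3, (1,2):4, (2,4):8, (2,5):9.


Dijkstra from 0:
Distances: {0: 0, 1: 5, 2: 9, 3: 8, 4: 17, 5: 3}
Shortest distance to 5 = 3, path = [0, 5]


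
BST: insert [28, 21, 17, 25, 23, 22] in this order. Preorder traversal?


Root = 28; build tree by BST insertion.
Preorder traversal: [28, 21, 17, 25, 23, 22]


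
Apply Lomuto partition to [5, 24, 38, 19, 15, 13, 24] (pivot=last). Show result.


Elements <= 24 go left of pivot.
Result: [5, 24, 19, 15, 13, 24, 38], pivot at index 5


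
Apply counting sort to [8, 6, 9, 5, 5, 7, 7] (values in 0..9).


Count array: [0, 0, 0, 0, 0, 2, 1, 2, 1, 1]
Reconstruct: [5, 5, 6, 7, 7, 8, 9]


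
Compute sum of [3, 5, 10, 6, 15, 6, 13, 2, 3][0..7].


Prefix sums: [0, 3, 8, 18, 24, 39, 45, 58, 60, 63]
Sum[0..7] = prefix[8] - prefix[0] = 60 - 0 = 60


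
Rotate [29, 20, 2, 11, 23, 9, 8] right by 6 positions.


Right rotate by 6: [20, 2, 11, 23, 9, 8, 29]


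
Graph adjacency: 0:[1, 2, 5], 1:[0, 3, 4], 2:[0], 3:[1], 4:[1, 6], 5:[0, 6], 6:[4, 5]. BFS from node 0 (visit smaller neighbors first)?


BFS queue: start with [0]
Visit order: [0, 1, 2, 5, 3, 4, 6]


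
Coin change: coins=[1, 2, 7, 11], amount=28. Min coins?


dp[0]=0; dp[i]=1+min(dp[i-c] for c in coins)
...dp[23]=3, dp[24]=3, dp[25]=3, dp[26]=4, dp[27]=4, dp[28]=4
Minimum coins for 28 = 4


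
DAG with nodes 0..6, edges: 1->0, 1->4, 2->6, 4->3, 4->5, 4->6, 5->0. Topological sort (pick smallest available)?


Kahn's algorithm, process smallest node first
Order: [1, 2, 4, 3, 5, 0, 6]


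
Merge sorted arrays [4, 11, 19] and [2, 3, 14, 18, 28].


Compare heads, take smaller each step.
Merged: [2, 3, 4, 11, 14, 18, 19, 28]


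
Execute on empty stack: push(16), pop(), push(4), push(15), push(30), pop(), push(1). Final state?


push(16) -> [16]
pop() returns 16 -> []
push(4) -> [4]
push(15) -> [4, 15]
push(30) -> [4, 15, 30]
pop() returns 30 -> [4, 15]
push(1) -> [4, 15, 1]
Final stack (bottom to top): [4, 15, 1]


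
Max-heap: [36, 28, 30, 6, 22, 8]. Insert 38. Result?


Append 38: [36, 28, 30, 6, 22, 8, 38]
Bubble up: swap idx 6(38) with idx 2(30); swap idx 2(38) with idx 0(36)
Result: [38, 28, 36, 6, 22, 8, 30]


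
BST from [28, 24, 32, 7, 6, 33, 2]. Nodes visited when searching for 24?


BST root = 28
Search for 24: compare at each node
Path: [28, 24]


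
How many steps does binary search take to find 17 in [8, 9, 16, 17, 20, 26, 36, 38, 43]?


Search for 17:
[0,8] mid=4 arr[4]=20
[0,3] mid=1 arr[1]=9
[2,3] mid=2 arr[2]=16
[3,3] mid=3 arr[3]=17
Total: 4 comparisons


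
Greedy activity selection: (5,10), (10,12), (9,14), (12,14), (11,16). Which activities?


Greedy: pick earliest-ending, then skip overlaps.
Selected (3 activities): [(5, 10), (10, 12), (12, 14)]


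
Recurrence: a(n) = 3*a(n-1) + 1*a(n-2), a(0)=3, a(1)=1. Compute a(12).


Build bottom-up:
...a(10)=81747, a(11)=269992, a(12)=3*269992+1*81747=891723


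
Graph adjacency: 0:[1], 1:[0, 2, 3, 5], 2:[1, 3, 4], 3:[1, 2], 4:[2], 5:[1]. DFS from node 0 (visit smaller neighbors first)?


DFS stack-based: start with [0]
Visit order: [0, 1, 2, 3, 4, 5]


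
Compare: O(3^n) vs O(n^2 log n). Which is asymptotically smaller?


n^2 log n grows slower than exponential (base 3)
O(n^2 log n) is asymptotically smaller; O(3^n) grows faster


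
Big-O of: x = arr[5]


Analysis: constant-time operation, no loop
Complexity: O(1)


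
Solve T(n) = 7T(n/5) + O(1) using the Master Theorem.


a=7, b=5, c=0. log_5(7)=1.209 > c=0. Case 1: O(n^log_b(a)) = O(n^1.209)
Complexity: O(n^1.209)


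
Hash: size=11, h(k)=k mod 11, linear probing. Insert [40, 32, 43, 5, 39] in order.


Insertions: 40->slot 7; 32->slot 10; 43->slot 0; 5->slot 5; 39->slot 6
Table: [43, None, None, None, None, 5, 39, 40, None, None, 32]


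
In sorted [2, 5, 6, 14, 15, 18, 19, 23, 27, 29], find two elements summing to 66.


Two pointers: lo=0, hi=9
No pair sums to 66


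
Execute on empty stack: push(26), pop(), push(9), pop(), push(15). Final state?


push(26) -> [26]
pop() returns 26 -> []
push(9) -> [9]
pop() returns 9 -> []
push(15) -> [15]
Final stack (bottom to top): [15]


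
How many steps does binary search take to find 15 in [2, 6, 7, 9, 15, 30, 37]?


Search for 15:
[0,6] mid=3 arr[3]=9
[4,6] mid=5 arr[5]=30
[4,4] mid=4 arr[4]=15
Total: 3 comparisons


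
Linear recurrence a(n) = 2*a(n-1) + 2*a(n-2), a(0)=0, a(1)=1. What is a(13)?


Build bottom-up:
...a(11)=18272, a(12)=49920, a(13)=2*49920+2*18272=136384


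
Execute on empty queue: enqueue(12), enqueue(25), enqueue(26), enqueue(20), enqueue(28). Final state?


enqueue(12) -> [12]
enqueue(25) -> [12, 25]
enqueue(26) -> [12, 25, 26]
enqueue(20) -> [12, 25, 26, 20]
enqueue(28) -> [12, 25, 26, 20, 28]
Final queue (front to back): [12, 25, 26, 20, 28]


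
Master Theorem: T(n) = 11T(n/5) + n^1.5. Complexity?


a=11, b=5, c=1.5. log_5(11)=1.490 < c=1.5. Case 3: O(n^c) = O(n^1.500)
Complexity: O(n^1.500)


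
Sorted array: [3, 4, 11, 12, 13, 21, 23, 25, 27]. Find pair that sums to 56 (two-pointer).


Two pointers: lo=0, hi=8
No pair sums to 56


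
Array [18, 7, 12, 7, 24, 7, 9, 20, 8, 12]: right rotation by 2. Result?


Right rotate by 2: [8, 12, 18, 7, 12, 7, 24, 7, 9, 20]


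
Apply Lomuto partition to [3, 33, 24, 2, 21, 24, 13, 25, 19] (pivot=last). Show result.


Elements <= 19 go left of pivot.
Result: [3, 2, 13, 19, 21, 24, 24, 25, 33], pivot at index 3


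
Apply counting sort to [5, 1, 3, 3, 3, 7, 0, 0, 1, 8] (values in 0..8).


Count array: [2, 2, 0, 3, 0, 1, 0, 1, 1]
Reconstruct: [0, 0, 1, 1, 3, 3, 3, 5, 7, 8]


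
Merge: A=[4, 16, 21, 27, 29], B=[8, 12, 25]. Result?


Compare heads, take smaller each step.
Merged: [4, 8, 12, 16, 21, 25, 27, 29]


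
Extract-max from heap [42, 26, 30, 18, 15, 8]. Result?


Max = 42
Replace root with last, heapify down
Resulting heap: [30, 26, 8, 18, 15]


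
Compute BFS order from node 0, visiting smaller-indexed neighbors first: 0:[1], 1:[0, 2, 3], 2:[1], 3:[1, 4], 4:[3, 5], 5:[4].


BFS queue: start with [0]
Visit order: [0, 1, 2, 3, 4, 5]


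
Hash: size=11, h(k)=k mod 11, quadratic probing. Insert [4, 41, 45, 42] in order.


Insertions: 4->slot 4; 41->slot 8; 45->slot 1; 42->slot 9
Table: [None, 45, None, None, 4, None, None, None, 41, 42, None]


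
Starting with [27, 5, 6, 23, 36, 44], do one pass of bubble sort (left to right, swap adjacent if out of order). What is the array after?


After one pass: [5, 6, 23, 27, 36, 44]


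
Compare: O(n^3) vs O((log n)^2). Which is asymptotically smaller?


polylogarithmic grows slower than cubic
O((log n)^2) is asymptotically smaller; O(n^3) grows faster


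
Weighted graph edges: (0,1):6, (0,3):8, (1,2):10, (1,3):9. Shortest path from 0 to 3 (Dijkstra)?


Dijkstra from 0:
Distances: {0: 0, 1: 6, 2: 16, 3: 8}
Shortest distance to 3 = 8, path = [0, 3]


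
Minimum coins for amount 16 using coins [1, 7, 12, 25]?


dp[0]=0; dp[i]=1+min(dp[i-c] for c in coins)
...dp[11]=5, dp[12]=1, dp[13]=2, dp[14]=2, dp[15]=3, dp[16]=4
Minimum coins for 16 = 4


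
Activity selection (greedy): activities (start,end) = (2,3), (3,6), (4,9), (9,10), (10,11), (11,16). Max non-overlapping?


Greedy: pick earliest-ending, then skip overlaps.
Selected (5 activities): [(2, 3), (3, 6), (9, 10), (10, 11), (11, 16)]


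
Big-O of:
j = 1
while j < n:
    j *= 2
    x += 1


Per nesting level: O(log n) = O(log n)
Complexity: O(log n)


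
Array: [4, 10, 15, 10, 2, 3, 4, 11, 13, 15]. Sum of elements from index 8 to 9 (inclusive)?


Prefix sums: [0, 4, 14, 29, 39, 41, 44, 48, 59, 72, 87]
Sum[8..9] = prefix[10] - prefix[8] = 87 - 59 = 28


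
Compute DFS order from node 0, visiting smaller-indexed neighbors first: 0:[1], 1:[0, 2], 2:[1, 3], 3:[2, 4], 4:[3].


DFS stack-based: start with [0]
Visit order: [0, 1, 2, 3, 4]


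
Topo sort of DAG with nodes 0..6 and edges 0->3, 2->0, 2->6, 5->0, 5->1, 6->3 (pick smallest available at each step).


Kahn's algorithm, process smallest node first
Order: [2, 4, 5, 0, 1, 6, 3]


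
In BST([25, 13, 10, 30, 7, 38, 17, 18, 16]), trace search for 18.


BST root = 25
Search for 18: compare at each node
Path: [25, 13, 17, 18]


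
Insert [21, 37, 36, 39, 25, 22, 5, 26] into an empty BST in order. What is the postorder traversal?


Root = 21; build tree by BST insertion.
Postorder traversal: [5, 22, 26, 25, 36, 39, 37, 21]


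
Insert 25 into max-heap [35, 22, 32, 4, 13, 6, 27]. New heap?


Append 25: [35, 22, 32, 4, 13, 6, 27, 25]
Bubble up: swap idx 7(25) with idx 3(4); swap idx 3(25) with idx 1(22)
Result: [35, 25, 32, 22, 13, 6, 27, 4]


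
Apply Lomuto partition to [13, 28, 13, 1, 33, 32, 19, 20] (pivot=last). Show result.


Elements <= 20 go left of pivot.
Result: [13, 13, 1, 19, 20, 32, 28, 33], pivot at index 4


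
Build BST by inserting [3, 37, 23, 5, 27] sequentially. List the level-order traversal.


Root = 3; build tree by BST insertion.
Level-Order traversal: [3, 37, 23, 5, 27]


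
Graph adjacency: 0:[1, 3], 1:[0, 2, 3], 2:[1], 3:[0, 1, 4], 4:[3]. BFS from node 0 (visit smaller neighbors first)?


BFS queue: start with [0]
Visit order: [0, 1, 3, 2, 4]


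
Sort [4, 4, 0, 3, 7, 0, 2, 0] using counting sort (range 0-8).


Count array: [3, 0, 1, 1, 2, 0, 0, 1, 0]
Reconstruct: [0, 0, 0, 2, 3, 4, 4, 7]


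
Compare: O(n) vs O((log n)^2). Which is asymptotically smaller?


polylogarithmic grows slower than linear
O((log n)^2) is asymptotically smaller; O(n) grows faster


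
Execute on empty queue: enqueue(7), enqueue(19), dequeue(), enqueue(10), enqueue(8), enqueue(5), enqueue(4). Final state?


enqueue(7) -> [7]
enqueue(19) -> [7, 19]
dequeue() returns 7 -> [19]
enqueue(10) -> [19, 10]
enqueue(8) -> [19, 10, 8]
enqueue(5) -> [19, 10, 8, 5]
enqueue(4) -> [19, 10, 8, 5, 4]
Final queue (front to back): [19, 10, 8, 5, 4]


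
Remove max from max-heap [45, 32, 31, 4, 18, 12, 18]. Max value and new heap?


Max = 45
Replace root with last, heapify down
Resulting heap: [32, 18, 31, 4, 18, 12]


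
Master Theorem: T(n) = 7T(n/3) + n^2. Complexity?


a=7, b=3, c=2. log_3(7)=1.771 < c=2. Case 3: O(n^c) = O(n^2)
Complexity: O(n^2)


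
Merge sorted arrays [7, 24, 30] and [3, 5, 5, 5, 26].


Compare heads, take smaller each step.
Merged: [3, 5, 5, 5, 7, 24, 26, 30]


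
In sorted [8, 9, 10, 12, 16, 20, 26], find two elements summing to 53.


Two pointers: lo=0, hi=6
No pair sums to 53


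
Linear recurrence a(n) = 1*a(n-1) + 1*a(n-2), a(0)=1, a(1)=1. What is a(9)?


Build bottom-up:
...a(7)=21, a(8)=34, a(9)=1*34+1*21=55


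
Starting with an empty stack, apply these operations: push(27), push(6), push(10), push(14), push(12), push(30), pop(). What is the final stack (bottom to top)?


push(27) -> [27]
push(6) -> [27, 6]
push(10) -> [27, 6, 10]
push(14) -> [27, 6, 10, 14]
push(12) -> [27, 6, 10, 14, 12]
push(30) -> [27, 6, 10, 14, 12, 30]
pop() returns 30 -> [27, 6, 10, 14, 12]
Final stack (bottom to top): [27, 6, 10, 14, 12]


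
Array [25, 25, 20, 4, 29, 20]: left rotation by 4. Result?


Left rotate by 4: [29, 20, 25, 25, 20, 4]


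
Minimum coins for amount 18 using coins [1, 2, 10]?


dp[0]=0; dp[i]=1+min(dp[i-c] for c in coins)
...dp[13]=3, dp[14]=3, dp[15]=4, dp[16]=4, dp[17]=5, dp[18]=5
Minimum coins for 18 = 5


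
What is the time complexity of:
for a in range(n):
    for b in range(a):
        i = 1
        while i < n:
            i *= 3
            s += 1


Per nesting level: O(n) * O(n) [triangular over a] * O(log n) = O(n^2 log n)
Complexity: O(n^2 log n)


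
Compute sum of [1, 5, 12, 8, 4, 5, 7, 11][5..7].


Prefix sums: [0, 1, 6, 18, 26, 30, 35, 42, 53]
Sum[5..7] = prefix[8] - prefix[5] = 53 - 30 = 23


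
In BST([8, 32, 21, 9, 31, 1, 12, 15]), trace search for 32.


BST root = 8
Search for 32: compare at each node
Path: [8, 32]


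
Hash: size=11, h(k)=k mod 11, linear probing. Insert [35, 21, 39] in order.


Insertions: 35->slot 2; 21->slot 10; 39->slot 6
Table: [None, None, 35, None, None, None, 39, None, None, None, 21]


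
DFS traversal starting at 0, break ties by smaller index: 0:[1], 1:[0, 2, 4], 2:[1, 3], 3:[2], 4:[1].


DFS stack-based: start with [0]
Visit order: [0, 1, 2, 3, 4]


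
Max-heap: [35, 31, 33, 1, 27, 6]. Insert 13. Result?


Append 13: [35, 31, 33, 1, 27, 6, 13]
Bubble up: no swaps needed
Result: [35, 31, 33, 1, 27, 6, 13]


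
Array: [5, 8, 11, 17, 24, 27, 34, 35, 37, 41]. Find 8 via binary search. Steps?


Search for 8:
[0,9] mid=4 arr[4]=24
[0,3] mid=1 arr[1]=8
Total: 2 comparisons


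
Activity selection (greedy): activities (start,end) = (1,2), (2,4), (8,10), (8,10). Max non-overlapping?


Greedy: pick earliest-ending, then skip overlaps.
Selected (3 activities): [(1, 2), (2, 4), (8, 10)]


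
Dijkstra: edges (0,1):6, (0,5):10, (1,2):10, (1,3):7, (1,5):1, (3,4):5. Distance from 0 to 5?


Dijkstra from 0:
Distances: {0: 0, 1: 6, 2: 16, 3: 13, 4: 18, 5: 7}
Shortest distance to 5 = 7, path = [0, 1, 5]


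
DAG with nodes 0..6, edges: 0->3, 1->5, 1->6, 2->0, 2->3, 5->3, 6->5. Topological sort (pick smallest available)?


Kahn's algorithm, process smallest node first
Order: [1, 2, 0, 4, 6, 5, 3]


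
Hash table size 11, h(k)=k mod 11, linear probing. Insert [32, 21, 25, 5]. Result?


Insertions: 32->slot 10; 21->slot 0; 25->slot 3; 5->slot 5
Table: [21, None, None, 25, None, 5, None, None, None, None, 32]


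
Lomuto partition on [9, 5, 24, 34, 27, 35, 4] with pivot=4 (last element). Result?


Elements <= 4 go left of pivot.
Result: [4, 5, 24, 34, 27, 35, 9], pivot at index 0


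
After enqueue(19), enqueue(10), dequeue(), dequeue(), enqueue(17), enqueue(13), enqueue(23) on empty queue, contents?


enqueue(19) -> [19]
enqueue(10) -> [19, 10]
dequeue() returns 19 -> [10]
dequeue() returns 10 -> []
enqueue(17) -> [17]
enqueue(13) -> [17, 13]
enqueue(23) -> [17, 13, 23]
Final queue (front to back): [17, 13, 23]


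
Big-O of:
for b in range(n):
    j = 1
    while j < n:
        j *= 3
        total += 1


Per nesting level: O(n) * O(log n) = O(n log n)
Complexity: O(n log n)


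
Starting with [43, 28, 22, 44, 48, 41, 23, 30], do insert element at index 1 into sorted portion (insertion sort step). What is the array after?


After one pass: [28, 43, 22, 44, 48, 41, 23, 30]


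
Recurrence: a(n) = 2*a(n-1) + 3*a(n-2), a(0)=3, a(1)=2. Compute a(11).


Build bottom-up:
...a(9)=24602, a(10)=73813, a(11)=2*73813+3*24602=221432


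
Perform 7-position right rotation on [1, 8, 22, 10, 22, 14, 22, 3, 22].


Right rotate by 7: [22, 10, 22, 14, 22, 3, 22, 1, 8]


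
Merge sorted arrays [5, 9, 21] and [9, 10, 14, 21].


Compare heads, take smaller each step.
Merged: [5, 9, 9, 10, 14, 21, 21]


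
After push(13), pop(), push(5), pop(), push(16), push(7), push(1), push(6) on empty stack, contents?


push(13) -> [13]
pop() returns 13 -> []
push(5) -> [5]
pop() returns 5 -> []
push(16) -> [16]
push(7) -> [16, 7]
push(1) -> [16, 7, 1]
push(6) -> [16, 7, 1, 6]
Final stack (bottom to top): [16, 7, 1, 6]


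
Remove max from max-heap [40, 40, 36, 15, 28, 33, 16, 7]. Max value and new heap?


Max = 40
Replace root with last, heapify down
Resulting heap: [40, 28, 36, 15, 7, 33, 16]


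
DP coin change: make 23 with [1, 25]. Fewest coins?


dp[0]=0; dp[i]=1+min(dp[i-c] for c in coins)
...dp[18]=18, dp[19]=19, dp[20]=20, dp[21]=21, dp[22]=22, dp[23]=23
Minimum coins for 23 = 23


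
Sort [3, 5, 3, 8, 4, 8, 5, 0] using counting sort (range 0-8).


Count array: [1, 0, 0, 2, 1, 2, 0, 0, 2]
Reconstruct: [0, 3, 3, 4, 5, 5, 8, 8]


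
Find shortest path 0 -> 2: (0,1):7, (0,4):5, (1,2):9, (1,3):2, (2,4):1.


Dijkstra from 0:
Distances: {0: 0, 1: 7, 2: 6, 3: 9, 4: 5}
Shortest distance to 2 = 6, path = [0, 4, 2]


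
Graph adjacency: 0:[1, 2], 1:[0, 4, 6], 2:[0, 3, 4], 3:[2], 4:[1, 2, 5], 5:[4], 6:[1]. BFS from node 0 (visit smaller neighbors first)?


BFS queue: start with [0]
Visit order: [0, 1, 2, 4, 6, 3, 5]


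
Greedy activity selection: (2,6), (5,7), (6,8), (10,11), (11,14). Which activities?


Greedy: pick earliest-ending, then skip overlaps.
Selected (4 activities): [(2, 6), (6, 8), (10, 11), (11, 14)]


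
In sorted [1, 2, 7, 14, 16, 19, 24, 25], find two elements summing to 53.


Two pointers: lo=0, hi=7
No pair sums to 53


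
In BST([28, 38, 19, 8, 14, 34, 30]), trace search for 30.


BST root = 28
Search for 30: compare at each node
Path: [28, 38, 34, 30]


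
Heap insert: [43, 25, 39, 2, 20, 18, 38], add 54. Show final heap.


Append 54: [43, 25, 39, 2, 20, 18, 38, 54]
Bubble up: swap idx 7(54) with idx 3(2); swap idx 3(54) with idx 1(25); swap idx 1(54) with idx 0(43)
Result: [54, 43, 39, 25, 20, 18, 38, 2]


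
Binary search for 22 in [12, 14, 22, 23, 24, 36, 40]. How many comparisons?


Search for 22:
[0,6] mid=3 arr[3]=23
[0,2] mid=1 arr[1]=14
[2,2] mid=2 arr[2]=22
Total: 3 comparisons


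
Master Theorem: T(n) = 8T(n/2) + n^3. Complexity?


a=8, b=2, c=3. log_2(8)=3 = c=3. Case 2: O(n^c log n) = O(n^3 log n)
Complexity: O(n^3 log n)


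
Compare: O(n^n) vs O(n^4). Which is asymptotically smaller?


quartic grows slower than n^n
O(n^4) is asymptotically smaller; O(n^n) grows faster


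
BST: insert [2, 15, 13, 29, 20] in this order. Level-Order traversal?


Root = 2; build tree by BST insertion.
Level-Order traversal: [2, 15, 13, 29, 20]


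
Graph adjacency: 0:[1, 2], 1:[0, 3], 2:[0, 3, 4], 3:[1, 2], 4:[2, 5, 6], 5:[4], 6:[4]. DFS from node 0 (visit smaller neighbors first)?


DFS stack-based: start with [0]
Visit order: [0, 1, 3, 2, 4, 5, 6]


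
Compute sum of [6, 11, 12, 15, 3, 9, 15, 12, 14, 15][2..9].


Prefix sums: [0, 6, 17, 29, 44, 47, 56, 71, 83, 97, 112]
Sum[2..9] = prefix[10] - prefix[2] = 112 - 17 = 95


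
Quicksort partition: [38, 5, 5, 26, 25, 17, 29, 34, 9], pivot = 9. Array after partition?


Elements <= 9 go left of pivot.
Result: [5, 5, 9, 26, 25, 17, 29, 34, 38], pivot at index 2


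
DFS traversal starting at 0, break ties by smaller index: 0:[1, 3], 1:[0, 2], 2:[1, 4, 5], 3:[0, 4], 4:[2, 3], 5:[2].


DFS stack-based: start with [0]
Visit order: [0, 1, 2, 4, 3, 5]


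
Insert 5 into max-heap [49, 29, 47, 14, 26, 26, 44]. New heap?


Append 5: [49, 29, 47, 14, 26, 26, 44, 5]
Bubble up: no swaps needed
Result: [49, 29, 47, 14, 26, 26, 44, 5]


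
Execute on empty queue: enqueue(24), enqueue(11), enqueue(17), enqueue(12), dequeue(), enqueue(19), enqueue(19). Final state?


enqueue(24) -> [24]
enqueue(11) -> [24, 11]
enqueue(17) -> [24, 11, 17]
enqueue(12) -> [24, 11, 17, 12]
dequeue() returns 24 -> [11, 17, 12]
enqueue(19) -> [11, 17, 12, 19]
enqueue(19) -> [11, 17, 12, 19, 19]
Final queue (front to back): [11, 17, 12, 19, 19]


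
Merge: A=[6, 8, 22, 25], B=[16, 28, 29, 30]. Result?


Compare heads, take smaller each step.
Merged: [6, 8, 16, 22, 25, 28, 29, 30]


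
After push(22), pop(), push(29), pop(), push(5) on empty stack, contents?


push(22) -> [22]
pop() returns 22 -> []
push(29) -> [29]
pop() returns 29 -> []
push(5) -> [5]
Final stack (bottom to top): [5]


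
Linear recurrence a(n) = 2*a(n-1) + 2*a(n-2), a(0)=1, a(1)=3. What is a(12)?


Build bottom-up:
...a(10)=24960, a(11)=68192, a(12)=2*68192+2*24960=186304


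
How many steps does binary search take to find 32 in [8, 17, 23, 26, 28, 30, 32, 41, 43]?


Search for 32:
[0,8] mid=4 arr[4]=28
[5,8] mid=6 arr[6]=32
Total: 2 comparisons


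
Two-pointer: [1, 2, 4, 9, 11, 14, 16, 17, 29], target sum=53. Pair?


Two pointers: lo=0, hi=8
No pair sums to 53


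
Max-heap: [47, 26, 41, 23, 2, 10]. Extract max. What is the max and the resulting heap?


Max = 47
Replace root with last, heapify down
Resulting heap: [41, 26, 10, 23, 2]


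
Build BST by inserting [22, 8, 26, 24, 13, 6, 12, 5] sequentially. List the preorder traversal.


Root = 22; build tree by BST insertion.
Preorder traversal: [22, 8, 6, 5, 13, 12, 26, 24]


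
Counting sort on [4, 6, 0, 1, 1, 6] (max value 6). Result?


Count array: [1, 2, 0, 0, 1, 0, 2]
Reconstruct: [0, 1, 1, 4, 6, 6]


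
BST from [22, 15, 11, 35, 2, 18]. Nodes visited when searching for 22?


BST root = 22
Search for 22: compare at each node
Path: [22]


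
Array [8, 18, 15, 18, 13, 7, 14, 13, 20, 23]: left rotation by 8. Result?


Left rotate by 8: [20, 23, 8, 18, 15, 18, 13, 7, 14, 13]


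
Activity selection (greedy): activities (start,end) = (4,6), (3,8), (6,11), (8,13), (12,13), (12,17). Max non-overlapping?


Greedy: pick earliest-ending, then skip overlaps.
Selected (3 activities): [(4, 6), (6, 11), (12, 13)]


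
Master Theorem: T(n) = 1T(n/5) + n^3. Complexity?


a=1, b=5, c=3. log_5(1)=0 < c=3. Case 3: O(n^c) = O(n^3)
Complexity: O(n^3)


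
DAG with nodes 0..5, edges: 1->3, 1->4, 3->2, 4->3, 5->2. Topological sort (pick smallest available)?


Kahn's algorithm, process smallest node first
Order: [0, 1, 4, 3, 5, 2]


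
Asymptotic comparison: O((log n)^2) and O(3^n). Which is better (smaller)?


polylogarithmic grows slower than exponential (base 3)
O((log n)^2) is asymptotically smaller; O(3^n) grows faster


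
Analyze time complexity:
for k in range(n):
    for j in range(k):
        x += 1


Per nesting level: O(n) * O(n) [triangular over k] = O(n^2)
Complexity: O(n^2)


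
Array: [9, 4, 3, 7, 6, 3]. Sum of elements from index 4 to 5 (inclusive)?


Prefix sums: [0, 9, 13, 16, 23, 29, 32]
Sum[4..5] = prefix[6] - prefix[4] = 32 - 23 = 9


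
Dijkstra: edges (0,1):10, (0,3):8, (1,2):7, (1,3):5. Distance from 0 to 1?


Dijkstra from 0:
Distances: {0: 0, 1: 10, 2: 17, 3: 8}
Shortest distance to 1 = 10, path = [0, 1]


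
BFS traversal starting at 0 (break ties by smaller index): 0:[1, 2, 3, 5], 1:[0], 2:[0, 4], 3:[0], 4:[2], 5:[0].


BFS queue: start with [0]
Visit order: [0, 1, 2, 3, 5, 4]


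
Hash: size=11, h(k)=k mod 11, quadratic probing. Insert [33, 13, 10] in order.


Insertions: 33->slot 0; 13->slot 2; 10->slot 10
Table: [33, None, 13, None, None, None, None, None, None, None, 10]


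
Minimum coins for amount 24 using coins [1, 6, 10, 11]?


dp[0]=0; dp[i]=1+min(dp[i-c] for c in coins)
...dp[19]=4, dp[20]=2, dp[21]=2, dp[22]=2, dp[23]=3, dp[24]=4
Minimum coins for 24 = 4


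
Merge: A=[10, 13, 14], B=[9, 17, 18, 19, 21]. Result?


Compare heads, take smaller each step.
Merged: [9, 10, 13, 14, 17, 18, 19, 21]


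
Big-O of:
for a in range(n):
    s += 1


Per nesting level: O(n) = O(n)
Complexity: O(n)


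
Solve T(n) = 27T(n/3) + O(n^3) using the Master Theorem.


a=27, b=3, c=3. log_3(27)=3 = c=3. Case 2: O(n^c log n) = O(n^3 log n)
Complexity: O(n^3 log n)
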